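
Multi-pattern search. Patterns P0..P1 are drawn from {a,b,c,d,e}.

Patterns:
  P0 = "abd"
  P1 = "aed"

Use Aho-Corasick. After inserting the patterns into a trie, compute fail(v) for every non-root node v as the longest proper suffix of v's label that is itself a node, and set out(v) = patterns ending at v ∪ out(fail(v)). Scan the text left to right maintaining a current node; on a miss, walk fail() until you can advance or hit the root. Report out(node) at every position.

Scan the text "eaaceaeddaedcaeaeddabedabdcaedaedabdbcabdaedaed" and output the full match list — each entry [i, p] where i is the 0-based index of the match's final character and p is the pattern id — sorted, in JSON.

Build automaton:
Trie (insert patterns):
  0='ε' goto a→1
  1='a' goto b→2 e→4
  2='ab' goto d→3
  3='abd' goto ·  ←P0
  4='ae' goto d→5
  5='aed' goto ·  ←P1

BFS fail/out derivation:
  fail(1) 'a': from fail(0)=0 chase 'a': 0 ⇒ 0;  out=∅∪out(0)=∅
  fail(2) 'ab': from fail(1)=0 chase 'b': 0 ⇒ 0;  out=∅∪out(0)=∅
  fail(4) 'ae': from fail(1)=0 chase 'e': 0 ⇒ 0;  out=∅∪out(0)=∅
  fail(3) 'abd': from fail(2)=0 chase 'd': 0 ⇒ 0;  out={0}∪out(0)={0}
  fail(5) 'aed': from fail(4)=0 chase 'd': 0 ⇒ 0;  out={1}∪out(0)={1}

Scan:
i=0 'e': node 0→0
i=1 'a': node 0→1
i=2 'a': node 1→1 (fail-walked)
i=3 'c': node 1→0 (fail-walked)
i=4 'e': node 0→0
i=5 'a': node 0→1
i=6 'e': node 1→4
i=7 'd': node 4→5  emit P1@[5:7]
i=8 'd': node 5→0 (fail-walked)
i=9 'a': node 0→1
i=10 'e': node 1→4
i=11 'd': node 4→5  emit P1@[9:11]
i=12 'c': node 5→0 (fail-walked)
i=13 'a': node 0→1
i=14 'e': node 1→4
i=15 'a': node 4→1 (fail-walked)
i=16 'e': node 1→4
i=17 'd': node 4→5  emit P1@[15:17]
i=18 'd': node 5→0 (fail-walked)
i=19 'a': node 0→1
i=20 'b': node 1→2
i=21 'e': node 2→0 (fail-walked)
i=22 'd': node 0→0
i=23 'a': node 0→1
i=24 'b': node 1→2
i=25 'd': node 2→3  emit P0@[23:25]
i=26 'c': node 3→0 (fail-walked)
i=27 'a': node 0→1
i=28 'e': node 1→4
i=29 'd': node 4→5  emit P1@[27:29]
i=30 'a': node 5→1 (fail-walked)
i=31 'e': node 1→4
i=32 'd': node 4→5  emit P1@[30:32]
i=33 'a': node 5→1 (fail-walked)
i=34 'b': node 1→2
i=35 'd': node 2→3  emit P0@[33:35]
i=36 'b': node 3→0 (fail-walked)
i=37 'c': node 0→0
i=38 'a': node 0→1
i=39 'b': node 1→2
i=40 'd': node 2→3  emit P0@[38:40]
i=41 'a': node 3→1 (fail-walked)
i=42 'e': node 1→4
i=43 'd': node 4→5  emit P1@[41:43]
i=44 'a': node 5→1 (fail-walked)
i=45 'e': node 1→4
i=46 'd': node 4→5  emit P1@[44:46]

Matches: [[7,1],[11,1],[17,1],[25,0],[29,1],[32,1],[35,0],[40,0],[43,1],[46,1]]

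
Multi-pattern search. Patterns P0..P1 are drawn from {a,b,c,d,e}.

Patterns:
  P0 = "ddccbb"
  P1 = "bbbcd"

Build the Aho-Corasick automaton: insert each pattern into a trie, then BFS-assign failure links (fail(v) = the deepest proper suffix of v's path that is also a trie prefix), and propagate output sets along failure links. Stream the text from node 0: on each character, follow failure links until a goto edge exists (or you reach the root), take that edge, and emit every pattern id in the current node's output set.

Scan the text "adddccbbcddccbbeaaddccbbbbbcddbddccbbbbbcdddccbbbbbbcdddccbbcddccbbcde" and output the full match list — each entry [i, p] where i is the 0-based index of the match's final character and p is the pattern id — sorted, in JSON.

Build automaton:
Trie (insert patterns):
  n0 'ε': b→7 d→1
  n1 'd': d→2
  n2 'dd': c→3
  n3 'ddc': c→4
  n4 'ddcc': b→5
  n5 'ddccb': b→6
  n6 'ddccbb': ·  [P0 ends]
  n7 'b': b→8
  n8 'bb': b→9
  n9 'bbb': c→10
  n10 'bbbc': d→11
  n11 'bbbcd': ·  [P1 ends]

BFS fail/out derivation:
  fail(1) 'd': from fail(0)=0 chase 'd': 0 ⇒ 0;  out=∅∪out(0)=∅
  fail(7) 'b': from fail(0)=0 chase 'b': 0 ⇒ 0;  out=∅∪out(0)=∅
  fail(2) 'dd': from fail(1)=0 chase 'd': 0 ⇒ 1;  out=∅∪out(1)=∅
  fail(8) 'bb': from fail(7)=0 chase 'b': 0 ⇒ 7;  out=∅∪out(7)=∅
  fail(3) 'ddc': from fail(2)=1 chase 'c': 1→0 ⇒ 0;  out=∅∪out(0)=∅
  fail(9) 'bbb': from fail(8)=7 chase 'b': 7 ⇒ 8;  out=∅∪out(8)=∅
  fail(4) 'ddcc': from fail(3)=0 chase 'c': 0 ⇒ 0;  out=∅∪out(0)=∅
  fail(10) 'bbbc': from fail(9)=8 chase 'c': 8→7→0 ⇒ 0;  out=∅∪out(0)=∅
  fail(5) 'ddccb': from fail(4)=0 chase 'b': 0 ⇒ 7;  out=∅∪out(7)=∅
  fail(11) 'bbbcd': from fail(10)=0 chase 'd': 0 ⇒ 1;  out={1}∪out(1)={1}
  fail(6) 'ddccbb': from fail(5)=7 chase 'b': 7 ⇒ 8;  out={0}∪out(8)={0}

Run:
pos 0 'a': at 0
pos 1 'd': at 1
pos 2 'd': at 2
pos 3 'd': at 2 (via fail)
pos 4 'c': at 3
pos 5 'c': at 4
pos 6 'b': at 5
pos 7 'b': at 6  → match P0@[2:7]
pos 8 'c': at 0 (via fail)
pos 9 'd': at 1
pos 10 'd': at 2
pos 11 'c': at 3
pos 12 'c': at 4
pos 13 'b': at 5
pos 14 'b': at 6  → match P0@[9:14]
pos 15 'e': at 0 (via fail)
pos 16 'a': at 0
pos 17 'a': at 0
pos 18 'd': at 1
pos 19 'd': at 2
pos 20 'c': at 3
pos 21 'c': at 4
pos 22 'b': at 5
pos 23 'b': at 6  → match P0@[18:23]
pos 24 'b': at 9 (via fail)
pos 25 'b': at 9 (via fail)
pos 26 'b': at 9 (via fail)
pos 27 'c': at 10
pos 28 'd': at 11  → match P1@[24:28]
pos 29 'd': at 2 (via fail)
pos 30 'b': at 7 (via fail)
pos 31 'd': at 1 (via fail)
pos 32 'd': at 2
pos 33 'c': at 3
pos 34 'c': at 4
pos 35 'b': at 5
pos 36 'b': at 6  → match P0@[31:36]
pos 37 'b': at 9 (via fail)
pos 38 'b': at 9 (via fail)
pos 39 'b': at 9 (via fail)
pos 40 'c': at 10
pos 41 'd': at 11  → match P1@[37:41]
pos 42 'd': at 2 (via fail)
pos 43 'd': at 2 (via fail)
pos 44 'c': at 3
pos 45 'c': at 4
pos 46 'b': at 5
pos 47 'b': at 6  → match P0@[42:47]
pos 48 'b': at 9 (via fail)
pos 49 'b': at 9 (via fail)
pos 50 'b': at 9 (via fail)
pos 51 'b': at 9 (via fail)
pos 52 'c': at 10
pos 53 'd': at 11  → match P1@[49:53]
pos 54 'd': at 2 (via fail)
pos 55 'd': at 2 (via fail)
pos 56 'c': at 3
pos 57 'c': at 4
pos 58 'b': at 5
pos 59 'b': at 6  → match P0@[54:59]
pos 60 'c': at 0 (via fail)
pos 61 'd': at 1
pos 62 'd': at 2
pos 63 'c': at 3
pos 64 'c': at 4
pos 65 'b': at 5
pos 66 'b': at 6  → match P0@[61:66]
pos 67 'c': at 0 (via fail)
pos 68 'd': at 1
pos 69 'e': at 0 (via fail)

Result: [[7,0],[14,0],[23,0],[28,1],[36,0],[41,1],[47,0],[53,1],[59,0],[66,0]]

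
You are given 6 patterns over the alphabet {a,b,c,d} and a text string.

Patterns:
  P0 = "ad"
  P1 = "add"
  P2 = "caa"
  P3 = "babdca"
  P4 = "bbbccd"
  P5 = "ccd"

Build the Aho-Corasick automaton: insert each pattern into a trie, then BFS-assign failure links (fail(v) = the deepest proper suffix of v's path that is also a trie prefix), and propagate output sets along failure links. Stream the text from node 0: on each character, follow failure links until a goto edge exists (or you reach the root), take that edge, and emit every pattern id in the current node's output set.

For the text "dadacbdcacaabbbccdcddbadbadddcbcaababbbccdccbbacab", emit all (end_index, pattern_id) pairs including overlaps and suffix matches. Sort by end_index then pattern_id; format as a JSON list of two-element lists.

Build automaton:
Trie (insert patterns):
  n0 'ε': a→1 b→7 c→4
  n1 'a': d→2
  n2 'ad': d→3  [P0 ends]
  n3 'add': ·  [P1 ends]
  n4 'c': a→5 c→18
  n5 'ca': a→6
  n6 'caa': ·  [P2 ends]
  n7 'b': a→8 b→13
  n8 'ba': b→9
  n9 'bab': d→10
  n10 'babd': c→11
  n11 'babdc': a→12
  n12 'babdca': ·  [P3 ends]
  n13 'bb': b→14
  n14 'bbb': c→15
  n15 'bbbc': c→16
  n16 'bbbcc': d→17
  n17 'bbbccd': ·  [P4 ends]
  n18 'cc': d→19
  n19 'ccd': ·  [P5 ends]

Failure links (BFS by depth):
  n1('a'): parent n0 fail=0; on 'a' 0 → fail=0;  out ∅∪∅=∅
  n4('c'): parent n0 fail=0; on 'c' 0 → fail=0;  out ∅∪∅=∅
  n7('b'): parent n0 fail=0; on 'b' 0 → fail=0;  out ∅∪∅=∅
  n2('ad'): parent n1 fail=0; on 'd' 0 → fail=0;  out {0}∪∅={0}
  n5('ca'): parent n4 fail=0; on 'a' 0 → fail=1;  out ∅∪∅=∅
  n8('ba'): parent n7 fail=0; on 'a' 0 → fail=1;  out ∅∪∅=∅
  n13('bb'): parent n7 fail=0; on 'b' 0 → fail=7;  out ∅∪∅=∅
  n18('cc'): parent n4 fail=0; on 'c' 0 → fail=4;  out ∅∪∅=∅
  n3('add'): parent n2 fail=0; on 'd' 0 → fail=0;  out {1}∪∅={1}
  n6('caa'): parent n5 fail=1; on 'a' 1→0 → fail=1;  out {2}∪∅={2}
  n9('bab'): parent n8 fail=1; on 'b' 1→0 → fail=7;  out ∅∪∅=∅
  n14('bbb'): parent n13 fail=7; on 'b' 7 → fail=13;  out ∅∪∅=∅
  n19('ccd'): parent n18 fail=4; on 'd' 4→0 → fail=0;  out {5}∪∅={5}
  n10('babd'): parent n9 fail=7; on 'd' 7→0 → fail=0;  out ∅∪∅=∅
  n15('bbbc'): parent n14 fail=13; on 'c' 13→7→0 → fail=4;  out ∅∪∅=∅
  n11('babdc'): parent n10 fail=0; on 'c' 0 → fail=4;  out ∅∪∅=∅
  n16('bbbcc'): parent n15 fail=4; on 'c' 4 → fail=18;  out ∅∪∅=∅
  n12('babdca'): parent n11 fail=4; on 'a' 4 → fail=5;  out {3}∪∅={3}
  n17('bbbccd'): parent n16 fail=18; on 'd' 18 → fail=19;  out {4}∪{5}={4,5}

Scan:
[0] read 'd'  n0⇒n0
[1] read 'a'  n0⇒n1
[2] read 'd'  n1⇒n2  emit P0@[1:2]
[3] read 'a'  n2⇒n1 (fail-walked)
[4] read 'c'  n1⇒n4 (fail-walked)
[5] read 'b'  n4⇒n7 (fail-walked)
[6] read 'd'  n7⇒n0 (fail-walked)
[7] read 'c'  n0⇒n4
[8] read 'a'  n4⇒n5
[9] read 'c'  n5⇒n4 (fail-walked)
[10] read 'a'  n4⇒n5
[11] read 'a'  n5⇒n6  emit P2@[9:11]
[12] read 'b'  n6⇒n7 (fail-walked)
[13] read 'b'  n7⇒n13
[14] read 'b'  n13⇒n14
[15] read 'c'  n14⇒n15
[16] read 'c'  n15⇒n16
[17] read 'd'  n16⇒n17  emit P4@[12:17],P5@[15:17]
[18] read 'c'  n17⇒n4 (fail-walked)
[19] read 'd'  n4⇒n0 (fail-walked)
[20] read 'd'  n0⇒n0
[21] read 'b'  n0⇒n7
[22] read 'a'  n7⇒n8
[23] read 'd'  n8⇒n2 (fail-walked)  emit P0@[22:23]
[24] read 'b'  n2⇒n7 (fail-walked)
[25] read 'a'  n7⇒n8
[26] read 'd'  n8⇒n2 (fail-walked)  emit P0@[25:26]
[27] read 'd'  n2⇒n3  emit P1@[25:27]
[28] read 'd'  n3⇒n0 (fail-walked)
[29] read 'c'  n0⇒n4
[30] read 'b'  n4⇒n7 (fail-walked)
[31] read 'c'  n7⇒n4 (fail-walked)
[32] read 'a'  n4⇒n5
[33] read 'a'  n5⇒n6  emit P2@[31:33]
[34] read 'b'  n6⇒n7 (fail-walked)
[35] read 'a'  n7⇒n8
[36] read 'b'  n8⇒n9
[37] read 'b'  n9⇒n13 (fail-walked)
[38] read 'b'  n13⇒n14
[39] read 'c'  n14⇒n15
[40] read 'c'  n15⇒n16
[41] read 'd'  n16⇒n17  emit P4@[36:41],P5@[39:41]
[42] read 'c'  n17⇒n4 (fail-walked)
[43] read 'c'  n4⇒n18
[44] read 'b'  n18⇒n7 (fail-walked)
[45] read 'b'  n7⇒n13
[46] read 'a'  n13⇒n8 (fail-walked)
[47] read 'c'  n8⇒n4 (fail-walked)
[48] read 'a'  n4⇒n5
[49] read 'b'  n5⇒n7 (fail-walked)

All matches (sorted): [[2,0],[11,2],[17,4],[17,5],[23,0],[26,0],[27,1],[33,2],[41,4],[41,5]]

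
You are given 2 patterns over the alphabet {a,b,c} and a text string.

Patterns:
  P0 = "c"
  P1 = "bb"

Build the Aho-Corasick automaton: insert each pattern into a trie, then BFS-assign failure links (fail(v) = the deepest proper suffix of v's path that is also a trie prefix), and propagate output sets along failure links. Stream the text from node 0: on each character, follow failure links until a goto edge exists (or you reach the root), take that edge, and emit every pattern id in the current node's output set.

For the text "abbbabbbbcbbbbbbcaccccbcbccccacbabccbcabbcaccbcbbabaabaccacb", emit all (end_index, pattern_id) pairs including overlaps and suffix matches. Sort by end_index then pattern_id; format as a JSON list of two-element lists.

Build automaton:
Trie (insert patterns):
  n0 'ε': b→2 c→1
  n1 'c': ·  [P0 ends]
  n2 'b': b→3
  n3 'bb': ·  [P1 ends]

BFS fail/out derivation:
  n1('c'): parent n0 fail=0; on 'c' 0 → fail=0;  out {0}∪∅={0}
  n2('b'): parent n0 fail=0; on 'b' 0 → fail=0;  out ∅∪∅=∅
  n3('bb'): parent n2 fail=0; on 'b' 0 → fail=2;  out {1}∪∅={1}

Text stream:
i=0 'a': node 0→0
i=1 'b': node 0→2
i=2 'b': node 2→3  → match P1@[1:2]
i=3 'b': node 3→3 ·f  → match P1@[2:3]
i=4 'a': node 3→0 ·f
i=5 'b': node 0→2
i=6 'b': node 2→3  → match P1@[5:6]
i=7 'b': node 3→3 ·f  → match P1@[6:7]
i=8 'b': node 3→3 ·f  → match P1@[7:8]
i=9 'c': node 3→1 ·f  → match P0@[9:9]
i=10 'b': node 1→2 ·f
i=11 'b': node 2→3  → match P1@[10:11]
i=12 'b': node 3→3 ·f  → match P1@[11:12]
i=13 'b': node 3→3 ·f  → match P1@[12:13]
i=14 'b': node 3→3 ·f  → match P1@[13:14]
i=15 'b': node 3→3 ·f  → match P1@[14:15]
i=16 'c': node 3→1 ·f  → match P0@[16:16]
i=17 'a': node 1→0 ·f
i=18 'c': node 0→1  → match P0@[18:18]
i=19 'c': node 1→1 ·f  → match P0@[19:19]
i=20 'c': node 1→1 ·f  → match P0@[20:20]
i=21 'c': node 1→1 ·f  → match P0@[21:21]
i=22 'b': node 1→2 ·f
i=23 'c': node 2→1 ·f  → match P0@[23:23]
i=24 'b': node 1→2 ·f
i=25 'c': node 2→1 ·f  → match P0@[25:25]
i=26 'c': node 1→1 ·f  → match P0@[26:26]
i=27 'c': node 1→1 ·f  → match P0@[27:27]
i=28 'c': node 1→1 ·f  → match P0@[28:28]
i=29 'a': node 1→0 ·f
i=30 'c': node 0→1  → match P0@[30:30]
i=31 'b': node 1→2 ·f
i=32 'a': node 2→0 ·f
i=33 'b': node 0→2
i=34 'c': node 2→1 ·f  → match P0@[34:34]
i=35 'c': node 1→1 ·f  → match P0@[35:35]
i=36 'b': node 1→2 ·f
i=37 'c': node 2→1 ·f  → match P0@[37:37]
i=38 'a': node 1→0 ·f
i=39 'b': node 0→2
i=40 'b': node 2→3  → match P1@[39:40]
i=41 'c': node 3→1 ·f  → match P0@[41:41]
i=42 'a': node 1→0 ·f
i=43 'c': node 0→1  → match P0@[43:43]
i=44 'c': node 1→1 ·f  → match P0@[44:44]
i=45 'b': node 1→2 ·f
i=46 'c': node 2→1 ·f  → match P0@[46:46]
i=47 'b': node 1→2 ·f
i=48 'b': node 2→3  → match P1@[47:48]
i=49 'a': node 3→0 ·f
i=50 'b': node 0→2
i=51 'a': node 2→0 ·f
i=52 'a': node 0→0
i=53 'b': node 0→2
i=54 'a': node 2→0 ·f
i=55 'c': node 0→1  → match P0@[55:55]
i=56 'c': node 1→1 ·f  → match P0@[56:56]
i=57 'a': node 1→0 ·f
i=58 'c': node 0→1  → match P0@[58:58]
i=59 'b': node 1→2 ·f

All matches (sorted): [[2,1],[3,1],[6,1],[7,1],[8,1],[9,0],[11,1],[12,1],[13,1],[14,1],[15,1],[16,0],[18,0],[19,0],[20,0],[21,0],[23,0],[25,0],[26,0],[27,0],[28,0],[30,0],[34,0],[35,0],[37,0],[40,1],[41,0],[43,0],[44,0],[46,0],[48,1],[55,0],[56,0],[58,0]]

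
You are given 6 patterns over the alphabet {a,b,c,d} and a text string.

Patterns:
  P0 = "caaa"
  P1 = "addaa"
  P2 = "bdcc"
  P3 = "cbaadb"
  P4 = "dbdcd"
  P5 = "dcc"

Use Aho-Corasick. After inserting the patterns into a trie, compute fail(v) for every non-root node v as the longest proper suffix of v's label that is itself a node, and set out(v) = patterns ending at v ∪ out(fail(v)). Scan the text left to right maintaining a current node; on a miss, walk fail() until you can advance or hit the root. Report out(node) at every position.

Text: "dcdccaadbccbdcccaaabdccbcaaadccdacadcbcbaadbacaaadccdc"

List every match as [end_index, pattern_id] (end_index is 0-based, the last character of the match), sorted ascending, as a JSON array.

Build automaton:
Trie nodes:
  0='ε' goto a→5 b→10 c→1 d→19
  1='c' goto a→2 b→14
  2='ca' goto a→3
  3='caa' goto a→4
  4='caaa' goto ·  ←P0
  5='a' goto d→6
  6='ad' goto d→7
  7='add' goto a→8
  8='adda' goto a→9
  9='addaa' goto ·  ←P1
  10='b' goto d→11
  11='bd' goto c→12
  12='bdc' goto c→13
  13='bdcc' goto ·  ←P2
  14='cb' goto a→15
  15='cba' goto a→16
  16='cbaa' goto d→17
  17='cbaad' goto b→18
  18='cbaadb' goto ·  ←P3
  19='d' goto b→20 c→24
  20='db' goto d→21
  21='dbd' goto c→22
  22='dbdc' goto d→23
  23='dbdcd' goto ·  ←P4
  24='dc' goto c→25
  25='dcc' goto ·  ←P5

BFS fail/out derivation:
  n1('c'): parent n0 fail=0; on 'c' 0 → fail=0;  out ∅∪∅=∅
  n5('a'): parent n0 fail=0; on 'a' 0 → fail=0;  out ∅∪∅=∅
  n10('b'): parent n0 fail=0; on 'b' 0 → fail=0;  out ∅∪∅=∅
  n19('d'): parent n0 fail=0; on 'd' 0 → fail=0;  out ∅∪∅=∅
  n2('ca'): parent n1 fail=0; on 'a' 0 → fail=5;  out ∅∪∅=∅
  n6('ad'): parent n5 fail=0; on 'd' 0 → fail=19;  out ∅∪∅=∅
  n11('bd'): parent n10 fail=0; on 'd' 0 → fail=19;  out ∅∪∅=∅
  n14('cb'): parent n1 fail=0; on 'b' 0 → fail=10;  out ∅∪∅=∅
  n20('db'): parent n19 fail=0; on 'b' 0 → fail=10;  out ∅∪∅=∅
  n24('dc'): parent n19 fail=0; on 'c' 0 → fail=1;  out ∅∪∅=∅
  n3('caa'): parent n2 fail=5; on 'a' 5→0 → fail=5;  out ∅∪∅=∅
  n7('add'): parent n6 fail=19; on 'd' 19→0 → fail=19;  out ∅∪∅=∅
  n12('bdc'): parent n11 fail=19; on 'c' 19 → fail=24;  out ∅∪∅=∅
  n15('cba'): parent n14 fail=10; on 'a' 10→0 → fail=5;  out ∅∪∅=∅
  n21('dbd'): parent n20 fail=10; on 'd' 10 → fail=11;  out ∅∪∅=∅
  n25('dcc'): parent n24 fail=1; on 'c' 1→0 → fail=1;  out {5}∪∅={5}
  n4('caaa'): parent n3 fail=5; on 'a' 5→0 → fail=5;  out {0}∪∅={0}
  n8('adda'): parent n7 fail=19; on 'a' 19→0 → fail=5;  out ∅∪∅=∅
  n13('bdcc'): parent n12 fail=24; on 'c' 24 → fail=25;  out {2}∪{5}={2,5}
  n16('cbaa'): parent n15 fail=5; on 'a' 5→0 → fail=5;  out ∅∪∅=∅
  n22('dbdc'): parent n21 fail=11; on 'c' 11 → fail=12;  out ∅∪∅=∅
  n9('addaa'): parent n8 fail=5; on 'a' 5→0 → fail=5;  out {1}∪∅={1}
  n17('cbaad'): parent n16 fail=5; on 'd' 5 → fail=6;  out ∅∪∅=∅
  n23('dbdcd'): parent n22 fail=12; on 'd' 12→24→1→0 → fail=19;  out {4}∪∅={4}
  n18('cbaadb'): parent n17 fail=6; on 'b' 6→19 → fail=20;  out {3}∪∅={3}

Run:
[0] read 'd'  n0⇒n19
[1] read 'c'  n19⇒n24
[2] read 'd'  n24⇒n19 (via fail)
[3] read 'c'  n19⇒n24
[4] read 'c'  n24⇒n25  ** P5@[2:4]
[5] read 'a'  n25⇒n2 (via fail)
[6] read 'a'  n2⇒n3
[7] read 'd'  n3⇒n6 (via fail)
[8] read 'b'  n6⇒n20 (via fail)
[9] read 'c'  n20⇒n1 (via fail)
[10] read 'c'  n1⇒n1 (via fail)
[11] read 'b'  n1⇒n14
[12] read 'd'  n14⇒n11 (via fail)
[13] read 'c'  n11⇒n12
[14] read 'c'  n12⇒n13  ** P2@[11:14],P5@[12:14]
[15] read 'c'  n13⇒n1 (via fail)
[16] read 'a'  n1⇒n2
[17] read 'a'  n2⇒n3
[18] read 'a'  n3⇒n4  ** P0@[15:18]
[19] read 'b'  n4⇒n10 (via fail)
[20] read 'd'  n10⇒n11
[21] read 'c'  n11⇒n12
[22] read 'c'  n12⇒n13  ** P2@[19:22],P5@[20:22]
[23] read 'b'  n13⇒n14 (via fail)
[24] read 'c'  n14⇒n1 (via fail)
[25] read 'a'  n1⇒n2
[26] read 'a'  n2⇒n3
[27] read 'a'  n3⇒n4  ** P0@[24:27]
[28] read 'd'  n4⇒n6 (via fail)
[29] read 'c'  n6⇒n24 (via fail)
[30] read 'c'  n24⇒n25  ** P5@[28:30]
[31] read 'd'  n25⇒n19 (via fail)
[32] read 'a'  n19⇒n5 (via fail)
[33] read 'c'  n5⇒n1 (via fail)
[34] read 'a'  n1⇒n2
[35] read 'd'  n2⇒n6 (via fail)
[36] read 'c'  n6⇒n24 (via fail)
[37] read 'b'  n24⇒n14 (via fail)
[38] read 'c'  n14⇒n1 (via fail)
[39] read 'b'  n1⇒n14
[40] read 'a'  n14⇒n15
[41] read 'a'  n15⇒n16
[42] read 'd'  n16⇒n17
[43] read 'b'  n17⇒n18  ** P3@[38:43]
[44] read 'a'  n18⇒n5 (via fail)
[45] read 'c'  n5⇒n1 (via fail)
[46] read 'a'  n1⇒n2
[47] read 'a'  n2⇒n3
[48] read 'a'  n3⇒n4  ** P0@[45:48]
[49] read 'd'  n4⇒n6 (via fail)
[50] read 'c'  n6⇒n24 (via fail)
[51] read 'c'  n24⇒n25  ** P5@[49:51]
[52] read 'd'  n25⇒n19 (via fail)
[53] read 'c'  n19⇒n24

Matches: [[4,5],[14,2],[14,5],[18,0],[22,2],[22,5],[27,0],[30,5],[43,3],[48,0],[51,5]]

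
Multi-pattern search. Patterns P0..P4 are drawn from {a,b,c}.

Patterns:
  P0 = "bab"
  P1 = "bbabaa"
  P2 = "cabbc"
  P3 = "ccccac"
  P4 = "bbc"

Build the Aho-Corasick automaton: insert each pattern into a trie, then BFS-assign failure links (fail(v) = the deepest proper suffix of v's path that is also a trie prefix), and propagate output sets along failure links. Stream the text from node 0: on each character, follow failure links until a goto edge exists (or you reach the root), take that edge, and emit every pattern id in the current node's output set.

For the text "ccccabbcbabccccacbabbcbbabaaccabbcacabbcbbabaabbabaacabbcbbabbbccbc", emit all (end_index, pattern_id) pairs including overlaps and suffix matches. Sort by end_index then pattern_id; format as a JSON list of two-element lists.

Build:
Trie nodes:
  n0 'ε': b→1 c→9
  n1 'b': a→2 b→4
  n2 'ba': b→3
  n3 'bab': ·  [P0 ends]
  n4 'bb': a→5 c→19
  n5 'bba': b→6
  n6 'bbab': a→7
  n7 'bbaba': a→8
  n8 'bbabaa': ·  [P1 ends]
  n9 'c': a→10 c→14
  n10 'ca': b→11
  n11 'cab': b→12
  n12 'cabb': c→13
  n13 'cabbc': ·  [P2 ends]
  n14 'cc': c→15
  n15 'ccc': c→16
  n16 'cccc': a→17
  n17 'cccca': c→18
  n18 'ccccac': ·  [P3 ends]
  n19 'bbc': ·  [P4 ends]

BFS fail/out derivation:
  fail(1) 'b': from fail(0)=0 chase 'b': 0 ⇒ 0;  out=∅∪out(0)=∅
  fail(9) 'c': from fail(0)=0 chase 'c': 0 ⇒ 0;  out=∅∪out(0)=∅
  fail(2) 'ba': from fail(1)=0 chase 'a': 0 ⇒ 0;  out=∅∪out(0)=∅
  fail(4) 'bb': from fail(1)=0 chase 'b': 0 ⇒ 1;  out=∅∪out(1)=∅
  fail(10) 'ca': from fail(9)=0 chase 'a': 0 ⇒ 0;  out=∅∪out(0)=∅
  fail(14) 'cc': from fail(9)=0 chase 'c': 0 ⇒ 9;  out=∅∪out(9)=∅
  fail(3) 'bab': from fail(2)=0 chase 'b': 0 ⇒ 1;  out={0}∪out(1)={0}
  fail(5) 'bba': from fail(4)=1 chase 'a': 1 ⇒ 2;  out=∅∪out(2)=∅
  fail(11) 'cab': from fail(10)=0 chase 'b': 0 ⇒ 1;  out=∅∪out(1)=∅
  fail(15) 'ccc': from fail(14)=9 chase 'c': 9 ⇒ 14;  out=∅∪out(14)=∅
  fail(19) 'bbc': from fail(4)=1 chase 'c': 1→0 ⇒ 9;  out={4}∪out(9)={4}
  fail(6) 'bbab': from fail(5)=2 chase 'b': 2 ⇒ 3;  out=∅∪out(3)={0}
  fail(12) 'cabb': from fail(11)=1 chase 'b': 1 ⇒ 4;  out=∅∪out(4)=∅
  fail(16) 'cccc': from fail(15)=14 chase 'c': 14 ⇒ 15;  out=∅∪out(15)=∅
  fail(7) 'bbaba': from fail(6)=3 chase 'a': 3→1 ⇒ 2;  out=∅∪out(2)=∅
  fail(13) 'cabbc': from fail(12)=4 chase 'c': 4 ⇒ 19;  out={2}∪out(19)={2,4}
  fail(17) 'cccca': from fail(16)=15 chase 'a': 15→14→9 ⇒ 10;  out=∅∪out(10)=∅
  fail(8) 'bbabaa': from fail(7)=2 chase 'a': 2→0 ⇒ 0;  out={1}∪out(0)={1}
  fail(18) 'ccccac': from fail(17)=10 chase 'c': 10→0 ⇒ 9;  out={3}∪out(9)={3}

Run:
i=0 'c': node 0→9
i=1 'c': node 9→14
i=2 'c': node 14→15
i=3 'c': node 15→16
i=4 'a': node 16→17
i=5 'b': node 17→11 (via fail)
i=6 'b': node 11→12
i=7 'c': node 12→13  → match P2@[3:7],P4@[5:7]
i=8 'b': node 13→1 (via fail)
i=9 'a': node 1→2
i=10 'b': node 2→3  → match P0@[8:10]
i=11 'c': node 3→9 (via fail)
i=12 'c': node 9→14
i=13 'c': node 14→15
i=14 'c': node 15→16
i=15 'a': node 16→17
i=16 'c': node 17→18  → match P3@[11:16]
i=17 'b': node 18→1 (via fail)
i=18 'a': node 1→2
i=19 'b': node 2→3  → match P0@[17:19]
i=20 'b': node 3→4 (via fail)
i=21 'c': node 4→19  → match P4@[19:21]
i=22 'b': node 19→1 (via fail)
i=23 'b': node 1→4
i=24 'a': node 4→5
i=25 'b': node 5→6  → match P0@[23:25]
i=26 'a': node 6→7
i=27 'a': node 7→8  → match P1@[22:27]
i=28 'c': node 8→9 (via fail)
i=29 'c': node 9→14
i=30 'a': node 14→10 (via fail)
i=31 'b': node 10→11
i=32 'b': node 11→12
i=33 'c': node 12→13  → match P2@[29:33],P4@[31:33]
i=34 'a': node 13→10 (via fail)
i=35 'c': node 10→9 (via fail)
i=36 'a': node 9→10
i=37 'b': node 10→11
i=38 'b': node 11→12
i=39 'c': node 12→13  → match P2@[35:39],P4@[37:39]
i=40 'b': node 13→1 (via fail)
i=41 'b': node 1→4
i=42 'a': node 4→5
i=43 'b': node 5→6  → match P0@[41:43]
i=44 'a': node 6→7
i=45 'a': node 7→8  → match P1@[40:45]
i=46 'b': node 8→1 (via fail)
i=47 'b': node 1→4
i=48 'a': node 4→5
i=49 'b': node 5→6  → match P0@[47:49]
i=50 'a': node 6→7
i=51 'a': node 7→8  → match P1@[46:51]
i=52 'c': node 8→9 (via fail)
i=53 'a': node 9→10
i=54 'b': node 10→11
i=55 'b': node 11→12
i=56 'c': node 12→13  → match P2@[52:56],P4@[54:56]
i=57 'b': node 13→1 (via fail)
i=58 'b': node 1→4
i=59 'a': node 4→5
i=60 'b': node 5→6  → match P0@[58:60]
i=61 'b': node 6→4 (via fail)
i=62 'b': node 4→4 (via fail)
i=63 'c': node 4→19  → match P4@[61:63]
i=64 'c': node 19→14 (via fail)
i=65 'b': node 14→1 (via fail)
i=66 'c': node 1→9 (via fail)

All matches (sorted): [[7,2],[7,4],[10,0],[16,3],[19,0],[21,4],[25,0],[27,1],[33,2],[33,4],[39,2],[39,4],[43,0],[45,1],[49,0],[51,1],[56,2],[56,4],[60,0],[63,4]]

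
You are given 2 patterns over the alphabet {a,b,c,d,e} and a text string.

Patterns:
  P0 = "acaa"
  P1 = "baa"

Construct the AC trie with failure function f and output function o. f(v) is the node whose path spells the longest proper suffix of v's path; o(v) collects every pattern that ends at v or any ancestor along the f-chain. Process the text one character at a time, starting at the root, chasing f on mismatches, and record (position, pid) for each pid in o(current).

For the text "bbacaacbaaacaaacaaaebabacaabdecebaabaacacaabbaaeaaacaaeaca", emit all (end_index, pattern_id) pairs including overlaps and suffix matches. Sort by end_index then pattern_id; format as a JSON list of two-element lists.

Build:
Trie (insert patterns):
  0='ε' goto a→1 b→5
  1='a' goto c→2
  2='ac' goto a→3
  3='aca' goto a→4
  4='acaa' goto ·  ←P0
  5='b' goto a→6
  6='ba' goto a→7
  7='baa' goto ·  ←P1

BFS fail/out derivation:
  fail(1) 'a': from fail(0)=0 chase 'a': 0 ⇒ 0;  out=∅∪out(0)=∅
  fail(5) 'b': from fail(0)=0 chase 'b': 0 ⇒ 0;  out=∅∪out(0)=∅
  fail(2) 'ac': from fail(1)=0 chase 'c': 0 ⇒ 0;  out=∅∪out(0)=∅
  fail(6) 'ba': from fail(5)=0 chase 'a': 0 ⇒ 1;  out=∅∪out(1)=∅
  fail(3) 'aca': from fail(2)=0 chase 'a': 0 ⇒ 1;  out=∅∪out(1)=∅
  fail(7) 'baa': from fail(6)=1 chase 'a': 1→0 ⇒ 1;  out={1}∪out(1)={1}
  fail(4) 'acaa': from fail(3)=1 chase 'a': 1→0 ⇒ 1;  out={0}∪out(1)={0}

Text stream:
pos 0 'b': at 5
pos 1 'b': at 5 (fail-walked)
pos 2 'a': at 6
pos 3 'c': at 2 (fail-walked)
pos 4 'a': at 3
pos 5 'a': at 4  emit P0@[2:5]
pos 6 'c': at 2 (fail-walked)
pos 7 'b': at 5 (fail-walked)
pos 8 'a': at 6
pos 9 'a': at 7  emit P1@[7:9]
pos 10 'a': at 1 (fail-walked)
pos 11 'c': at 2
pos 12 'a': at 3
pos 13 'a': at 4  emit P0@[10:13]
pos 14 'a': at 1 (fail-walked)
pos 15 'c': at 2
pos 16 'a': at 3
pos 17 'a': at 4  emit P0@[14:17]
pos 18 'a': at 1 (fail-walked)
pos 19 'e': at 0 (fail-walked)
pos 20 'b': at 5
pos 21 'a': at 6
pos 22 'b': at 5 (fail-walked)
pos 23 'a': at 6
pos 24 'c': at 2 (fail-walked)
pos 25 'a': at 3
pos 26 'a': at 4  emit P0@[23:26]
pos 27 'b': at 5 (fail-walked)
pos 28 'd': at 0 (fail-walked)
pos 29 'e': at 0
pos 30 'c': at 0
pos 31 'e': at 0
pos 32 'b': at 5
pos 33 'a': at 6
pos 34 'a': at 7  emit P1@[32:34]
pos 35 'b': at 5 (fail-walked)
pos 36 'a': at 6
pos 37 'a': at 7  emit P1@[35:37]
pos 38 'c': at 2 (fail-walked)
pos 39 'a': at 3
pos 40 'c': at 2 (fail-walked)
pos 41 'a': at 3
pos 42 'a': at 4  emit P0@[39:42]
pos 43 'b': at 5 (fail-walked)
pos 44 'b': at 5 (fail-walked)
pos 45 'a': at 6
pos 46 'a': at 7  emit P1@[44:46]
pos 47 'e': at 0 (fail-walked)
pos 48 'a': at 1
pos 49 'a': at 1 (fail-walked)
pos 50 'a': at 1 (fail-walked)
pos 51 'c': at 2
pos 52 'a': at 3
pos 53 'a': at 4  emit P0@[50:53]
pos 54 'e': at 0 (fail-walked)
pos 55 'a': at 1
pos 56 'c': at 2
pos 57 'a': at 3

All matches (sorted): [[5,0],[9,1],[13,0],[17,0],[26,0],[34,1],[37,1],[42,0],[46,1],[53,0]]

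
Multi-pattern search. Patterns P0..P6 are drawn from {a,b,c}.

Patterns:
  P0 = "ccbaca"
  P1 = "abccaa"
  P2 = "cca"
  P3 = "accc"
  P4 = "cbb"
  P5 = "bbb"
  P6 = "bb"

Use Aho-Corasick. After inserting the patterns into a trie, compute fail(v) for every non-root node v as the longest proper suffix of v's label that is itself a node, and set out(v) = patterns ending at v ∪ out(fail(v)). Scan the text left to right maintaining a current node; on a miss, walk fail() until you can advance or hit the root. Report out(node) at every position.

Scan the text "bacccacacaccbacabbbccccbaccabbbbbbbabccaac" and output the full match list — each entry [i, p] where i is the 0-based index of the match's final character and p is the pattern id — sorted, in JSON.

Construct AC machine:
Trie nodes:
  n0 'ε': a→7 b→19 c→1
  n1 'c': b→17 c→2
  n2 'cc': a→13 b→3
  n3 'ccb': a→4
  n4 'ccba': c→5
  n5 'ccbac': a→6
  n6 'ccbaca': ·  [P0 ends]
  n7 'a': b→8 c→14
  n8 'ab': c→9
  n9 'abc': c→10
  n10 'abcc': a→11
  n11 'abcca': a→12
  n12 'abccaa': ·  [P1 ends]
  n13 'cca': ·  [P2 ends]
  n14 'ac': c→15
  n15 'acc': c→16
  n16 'accc': ·  [P3 ends]
  n17 'cb': b→18
  n18 'cbb': ·  [P4 ends]
  n19 'b': b→20
  n20 'bb': b→21  [P6 ends]
  n21 'bbb': ·  [P5 ends]

Failure links (BFS by depth):
  fail(1) 'c': from fail(0)=0 chase 'c': 0 ⇒ 0;  out=∅∪out(0)=∅
  fail(7) 'a': from fail(0)=0 chase 'a': 0 ⇒ 0;  out=∅∪out(0)=∅
  fail(19) 'b': from fail(0)=0 chase 'b': 0 ⇒ 0;  out=∅∪out(0)=∅
  fail(2) 'cc': from fail(1)=0 chase 'c': 0 ⇒ 1;  out=∅∪out(1)=∅
  fail(8) 'ab': from fail(7)=0 chase 'b': 0 ⇒ 19;  out=∅∪out(19)=∅
  fail(14) 'ac': from fail(7)=0 chase 'c': 0 ⇒ 1;  out=∅∪out(1)=∅
  fail(17) 'cb': from fail(1)=0 chase 'b': 0 ⇒ 19;  out=∅∪out(19)=∅
  fail(20) 'bb': from fail(19)=0 chase 'b': 0 ⇒ 19;  out={6}∪out(19)={6}
  fail(3) 'ccb': from fail(2)=1 chase 'b': 1 ⇒ 17;  out=∅∪out(17)=∅
  fail(9) 'abc': from fail(8)=19 chase 'c': 19→0 ⇒ 1;  out=∅∪out(1)=∅
  fail(13) 'cca': from fail(2)=1 chase 'a': 1→0 ⇒ 7;  out={2}∪out(7)={2}
  fail(15) 'acc': from fail(14)=1 chase 'c': 1 ⇒ 2;  out=∅∪out(2)=∅
  fail(18) 'cbb': from fail(17)=19 chase 'b': 19 ⇒ 20;  out={4}∪out(20)={4,6}
  fail(21) 'bbb': from fail(20)=19 chase 'b': 19 ⇒ 20;  out={5}∪out(20)={5,6}
  fail(4) 'ccba': from fail(3)=17 chase 'a': 17→19→0 ⇒ 7;  out=∅∪out(7)=∅
  fail(10) 'abcc': from fail(9)=1 chase 'c': 1 ⇒ 2;  out=∅∪out(2)=∅
  fail(16) 'accc': from fail(15)=2 chase 'c': 2→1 ⇒ 2;  out={3}∪out(2)={3}
  fail(5) 'ccbac': from fail(4)=7 chase 'c': 7 ⇒ 14;  out=∅∪out(14)=∅
  fail(11) 'abcca': from fail(10)=2 chase 'a': 2 ⇒ 13;  out=∅∪out(13)={2}
  fail(6) 'ccbaca': from fail(5)=14 chase 'a': 14→1→0 ⇒ 7;  out={0}∪out(7)={0}
  fail(12) 'abccaa': from fail(11)=13 chase 'a': 13→7→0 ⇒ 7;  out={1}∪out(7)={1}

Run:
pos 0 'b': at 19
pos 1 'a': at 7 (fail-walked)
pos 2 'c': at 14
pos 3 'c': at 15
pos 4 'c': at 16  → match P3@[1:4]
pos 5 'a': at 13 (fail-walked)  → match P2@[3:5]
pos 6 'c': at 14 (fail-walked)
pos 7 'a': at 7 (fail-walked)
pos 8 'c': at 14
pos 9 'a': at 7 (fail-walked)
pos 10 'c': at 14
pos 11 'c': at 15
pos 12 'b': at 3 (fail-walked)
pos 13 'a': at 4
pos 14 'c': at 5
pos 15 'a': at 6  → match P0@[10:15]
pos 16 'b': at 8 (fail-walked)
pos 17 'b': at 20 (fail-walked)  → match P6@[16:17]
pos 18 'b': at 21  → match P5@[16:18],P6@[17:18]
pos 19 'c': at 1 (fail-walked)
pos 20 'c': at 2
pos 21 'c': at 2 (fail-walked)
pos 22 'c': at 2 (fail-walked)
pos 23 'b': at 3
pos 24 'a': at 4
pos 25 'c': at 5
pos 26 'c': at 15 (fail-walked)
pos 27 'a': at 13 (fail-walked)  → match P2@[25:27]
pos 28 'b': at 8 (fail-walked)
pos 29 'b': at 20 (fail-walked)  → match P6@[28:29]
pos 30 'b': at 21  → match P5@[28:30],P6@[29:30]
pos 31 'b': at 21 (fail-walked)  → match P5@[29:31],P6@[30:31]
pos 32 'b': at 21 (fail-walked)  → match P5@[30:32],P6@[31:32]
pos 33 'b': at 21 (fail-walked)  → match P5@[31:33],P6@[32:33]
pos 34 'b': at 21 (fail-walked)  → match P5@[32:34],P6@[33:34]
pos 35 'a': at 7 (fail-walked)
pos 36 'b': at 8
pos 37 'c': at 9
pos 38 'c': at 10
pos 39 'a': at 11  → match P2@[37:39]
pos 40 'a': at 12  → match P1@[35:40]
pos 41 'c': at 14 (fail-walked)

Matches: [[4,3],[5,2],[15,0],[17,6],[18,5],[18,6],[27,2],[29,6],[30,5],[30,6],[31,5],[31,6],[32,5],[32,6],[33,5],[33,6],[34,5],[34,6],[39,2],[40,1]]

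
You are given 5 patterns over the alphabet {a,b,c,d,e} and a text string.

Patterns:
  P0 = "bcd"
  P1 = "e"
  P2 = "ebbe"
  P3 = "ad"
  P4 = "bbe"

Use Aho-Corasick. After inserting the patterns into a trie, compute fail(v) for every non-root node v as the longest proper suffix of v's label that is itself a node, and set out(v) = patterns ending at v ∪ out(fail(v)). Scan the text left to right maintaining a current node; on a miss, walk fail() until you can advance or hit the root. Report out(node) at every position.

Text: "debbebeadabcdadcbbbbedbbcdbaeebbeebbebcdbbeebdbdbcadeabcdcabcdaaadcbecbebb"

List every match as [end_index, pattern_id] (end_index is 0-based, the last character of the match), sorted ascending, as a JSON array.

Construct AC machine:
Trie nodes:
  n0 'ε': a→8 b→1 e→4
  n1 'b': b→10 c→2
  n2 'bc': d→3
  n3 'bcd': ·  ←P0
  n4 'e': b→5  ←P1
  n5 'eb': b→6
  n6 'ebb': e→7
  n7 'ebbe': ·  ←P2
  n8 'a': d→9
  n9 'ad': ·  ←P3
  n10 'bb': e→11
  n11 'bbe': ·  ←P4

BFS fail/out derivation:
  fail(1) 'b': from fail(0)=0 chase 'b': 0 ⇒ 0;  out=∅∪out(0)=∅
  fail(4) 'e': from fail(0)=0 chase 'e': 0 ⇒ 0;  out={1}∪out(0)={1}
  fail(8) 'a': from fail(0)=0 chase 'a': 0 ⇒ 0;  out=∅∪out(0)=∅
  fail(2) 'bc': from fail(1)=0 chase 'c': 0 ⇒ 0;  out=∅∪out(0)=∅
  fail(5) 'eb': from fail(4)=0 chase 'b': 0 ⇒ 1;  out=∅∪out(1)=∅
  fail(9) 'ad': from fail(8)=0 chase 'd': 0 ⇒ 0;  out={3}∪out(0)={3}
  fail(10) 'bb': from fail(1)=0 chase 'b': 0 ⇒ 1;  out=∅∪out(1)=∅
  fail(3) 'bcd': from fail(2)=0 chase 'd': 0 ⇒ 0;  out={0}∪out(0)={0}
  fail(6) 'ebb': from fail(5)=1 chase 'b': 1 ⇒ 10;  out=∅∪out(10)=∅
  fail(11) 'bbe': from fail(10)=1 chase 'e': 1→0 ⇒ 4;  out={4}∪out(4)={1,4}
  fail(7) 'ebbe': from fail(6)=10 chase 'e': 10 ⇒ 11;  out={2}∪out(11)={1,2,4}

Run:
i=0 'd': node 0→0
i=1 'e': node 0→4  ** P1@[1:1]
i=2 'b': node 4→5
i=3 'b': node 5→6
i=4 'e': node 6→7  ** P1@[4:4],P2@[1:4],P4@[2:4]
i=5 'b': node 7→5 ·f
i=6 'e': node 5→4 ·f  ** P1@[6:6]
i=7 'a': node 4→8 ·f
i=8 'd': node 8→9  ** P3@[7:8]
i=9 'a': node 9→8 ·f
i=10 'b': node 8→1 ·f
i=11 'c': node 1→2
i=12 'd': node 2→3  ** P0@[10:12]
i=13 'a': node 3→8 ·f
i=14 'd': node 8→9  ** P3@[13:14]
i=15 'c': node 9→0 ·f
i=16 'b': node 0→1
i=17 'b': node 1→10
i=18 'b': node 10→10 ·f
i=19 'b': node 10→10 ·f
i=20 'e': node 10→11  ** P1@[20:20],P4@[18:20]
i=21 'd': node 11→0 ·f
i=22 'b': node 0→1
i=23 'b': node 1→10
i=24 'c': node 10→2 ·f
i=25 'd': node 2→3  ** P0@[23:25]
i=26 'b': node 3→1 ·f
i=27 'a': node 1→8 ·f
i=28 'e': node 8→4 ·f  ** P1@[28:28]
i=29 'e': node 4→4 ·f  ** P1@[29:29]
i=30 'b': node 4→5
i=31 'b': node 5→6
i=32 'e': node 6→7  ** P1@[32:32],P2@[29:32],P4@[30:32]
i=33 'e': node 7→4 ·f  ** P1@[33:33]
i=34 'b': node 4→5
i=35 'b': node 5→6
i=36 'e': node 6→7  ** P1@[36:36],P2@[33:36],P4@[34:36]
i=37 'b': node 7→5 ·f
i=38 'c': node 5→2 ·f
i=39 'd': node 2→3  ** P0@[37:39]
i=40 'b': node 3→1 ·f
i=41 'b': node 1→10
i=42 'e': node 10→11  ** P1@[42:42],P4@[40:42]
i=43 'e': node 11→4 ·f  ** P1@[43:43]
i=44 'b': node 4→5
i=45 'd': node 5→0 ·f
i=46 'b': node 0→1
i=47 'd': node 1→0 ·f
i=48 'b': node 0→1
i=49 'c': node 1→2
i=50 'a': node 2→8 ·f
i=51 'd': node 8→9  ** P3@[50:51]
i=52 'e': node 9→4 ·f  ** P1@[52:52]
i=53 'a': node 4→8 ·f
i=54 'b': node 8→1 ·f
i=55 'c': node 1→2
i=56 'd': node 2→3  ** P0@[54:56]
i=57 'c': node 3→0 ·f
i=58 'a': node 0→8
i=59 'b': node 8→1 ·f
i=60 'c': node 1→2
i=61 'd': node 2→3  ** P0@[59:61]
i=62 'a': node 3→8 ·f
i=63 'a': node 8→8 ·f
i=64 'a': node 8→8 ·f
i=65 'd': node 8→9  ** P3@[64:65]
i=66 'c': node 9→0 ·f
i=67 'b': node 0→1
i=68 'e': node 1→4 ·f  ** P1@[68:68]
i=69 'c': node 4→0 ·f
i=70 'b': node 0→1
i=71 'e': node 1→4 ·f  ** P1@[71:71]
i=72 'b': node 4→5
i=73 'b': node 5→6

All matches (sorted): [[1,1],[4,1],[4,2],[4,4],[6,1],[8,3],[12,0],[14,3],[20,1],[20,4],[25,0],[28,1],[29,1],[32,1],[32,2],[32,4],[33,1],[36,1],[36,2],[36,4],[39,0],[42,1],[42,4],[43,1],[51,3],[52,1],[56,0],[61,0],[65,3],[68,1],[71,1]]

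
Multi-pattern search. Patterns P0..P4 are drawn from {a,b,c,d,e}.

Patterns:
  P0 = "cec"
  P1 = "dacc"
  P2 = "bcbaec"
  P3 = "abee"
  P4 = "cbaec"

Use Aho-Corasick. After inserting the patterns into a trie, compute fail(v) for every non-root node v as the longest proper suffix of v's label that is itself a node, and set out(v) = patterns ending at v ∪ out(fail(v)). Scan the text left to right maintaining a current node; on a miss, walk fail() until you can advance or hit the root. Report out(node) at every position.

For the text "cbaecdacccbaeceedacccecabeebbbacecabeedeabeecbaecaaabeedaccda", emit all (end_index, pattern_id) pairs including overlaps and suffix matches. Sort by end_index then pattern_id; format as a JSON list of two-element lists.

Build:
Trie (insert patterns):
  0='ε' goto a→14 b→8 c→1 d→4
  1='c' goto b→18 e→2
  2='ce' goto c→3
  3='cec' goto ·  ←P0
  4='d' goto a→5
  5='da' goto c→6
  6='dac' goto c→7
  7='dacc' goto ·  ←P1
  8='b' goto c→9
  9='bc' goto b→10
  10='bcb' goto a→11
  11='bcba' goto e→12
  12='bcbae' goto c→13
  13='bcbaec' goto ·  ←P2
  14='a' goto b→15
  15='ab' goto e→16
  16='abe' goto e→17
  17='abee' goto ·  ←P3
  18='cb' goto a→19
  19='cba' goto e→20
  20='cbae' goto c→21
  21='cbaec' goto ·  ←P4

Failure links (BFS by depth):
  fail(1) 'c': from fail(0)=0 chase 'c': 0 ⇒ 0;  out=∅∪out(0)=∅
  fail(4) 'd': from fail(0)=0 chase 'd': 0 ⇒ 0;  out=∅∪out(0)=∅
  fail(8) 'b': from fail(0)=0 chase 'b': 0 ⇒ 0;  out=∅∪out(0)=∅
  fail(14) 'a': from fail(0)=0 chase 'a': 0 ⇒ 0;  out=∅∪out(0)=∅
  fail(2) 'ce': from fail(1)=0 chase 'e': 0 ⇒ 0;  out=∅∪out(0)=∅
  fail(5) 'da': from fail(4)=0 chase 'a': 0 ⇒ 14;  out=∅∪out(14)=∅
  fail(9) 'bc': from fail(8)=0 chase 'c': 0 ⇒ 1;  out=∅∪out(1)=∅
  fail(15) 'ab': from fail(14)=0 chase 'b': 0 ⇒ 8;  out=∅∪out(8)=∅
  fail(18) 'cb': from fail(1)=0 chase 'b': 0 ⇒ 8;  out=∅∪out(8)=∅
  fail(3) 'cec': from fail(2)=0 chase 'c': 0 ⇒ 1;  out={0}∪out(1)={0}
  fail(6) 'dac': from fail(5)=14 chase 'c': 14→0 ⇒ 1;  out=∅∪out(1)=∅
  fail(10) 'bcb': from fail(9)=1 chase 'b': 1 ⇒ 18;  out=∅∪out(18)=∅
  fail(16) 'abe': from fail(15)=8 chase 'e': 8→0 ⇒ 0;  out=∅∪out(0)=∅
  fail(19) 'cba': from fail(18)=8 chase 'a': 8→0 ⇒ 14;  out=∅∪out(14)=∅
  fail(7) 'dacc': from fail(6)=1 chase 'c': 1→0 ⇒ 1;  out={1}∪out(1)={1}
  fail(11) 'bcba': from fail(10)=18 chase 'a': 18 ⇒ 19;  out=∅∪out(19)=∅
  fail(17) 'abee': from fail(16)=0 chase 'e': 0 ⇒ 0;  out={3}∪out(0)={3}
  fail(20) 'cbae': from fail(19)=14 chase 'e': 14→0 ⇒ 0;  out=∅∪out(0)=∅
  fail(12) 'bcbae': from fail(11)=19 chase 'e': 19 ⇒ 20;  out=∅∪out(20)=∅
  fail(21) 'cbaec': from fail(20)=0 chase 'c': 0 ⇒ 1;  out={4}∪out(1)={4}
  fail(13) 'bcbaec': from fail(12)=20 chase 'c': 20 ⇒ 21;  out={2}∪out(21)={2,4}

Scan:
i=0 'c': node 0→1
i=1 'b': node 1→18
i=2 'a': node 18→19
i=3 'e': node 19→20
i=4 'c': node 20→21  → match P4@[0:4]
i=5 'd': node 21→4 (via fail)
i=6 'a': node 4→5
i=7 'c': node 5→6
i=8 'c': node 6→7  → match P1@[5:8]
i=9 'c': node 7→1 (via fail)
i=10 'b': node 1→18
i=11 'a': node 18→19
i=12 'e': node 19→20
i=13 'c': node 20→21  → match P4@[9:13]
i=14 'e': node 21→2 (via fail)
i=15 'e': node 2→0 (via fail)
i=16 'd': node 0→4
i=17 'a': node 4→5
i=18 'c': node 5→6
i=19 'c': node 6→7  → match P1@[16:19]
i=20 'c': node 7→1 (via fail)
i=21 'e': node 1→2
i=22 'c': node 2→3  → match P0@[20:22]
i=23 'a': node 3→14 (via fail)
i=24 'b': node 14→15
i=25 'e': node 15→16
i=26 'e': node 16→17  → match P3@[23:26]
i=27 'b': node 17→8 (via fail)
i=28 'b': node 8→8 (via fail)
i=29 'b': node 8→8 (via fail)
i=30 'a': node 8→14 (via fail)
i=31 'c': node 14→1 (via fail)
i=32 'e': node 1→2
i=33 'c': node 2→3  → match P0@[31:33]
i=34 'a': node 3→14 (via fail)
i=35 'b': node 14→15
i=36 'e': node 15→16
i=37 'e': node 16→17  → match P3@[34:37]
i=38 'd': node 17→4 (via fail)
i=39 'e': node 4→0 (via fail)
i=40 'a': node 0→14
i=41 'b': node 14→15
i=42 'e': node 15→16
i=43 'e': node 16→17  → match P3@[40:43]
i=44 'c': node 17→1 (via fail)
i=45 'b': node 1→18
i=46 'a': node 18→19
i=47 'e': node 19→20
i=48 'c': node 20→21  → match P4@[44:48]
i=49 'a': node 21→14 (via fail)
i=50 'a': node 14→14 (via fail)
i=51 'a': node 14→14 (via fail)
i=52 'b': node 14→15
i=53 'e': node 15→16
i=54 'e': node 16→17  → match P3@[51:54]
i=55 'd': node 17→4 (via fail)
i=56 'a': node 4→5
i=57 'c': node 5→6
i=58 'c': node 6→7  → match P1@[55:58]
i=59 'd': node 7→4 (via fail)
i=60 'a': node 4→5

Result: [[4,4],[8,1],[13,4],[19,1],[22,0],[26,3],[33,0],[37,3],[43,3],[48,4],[54,3],[58,1]]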